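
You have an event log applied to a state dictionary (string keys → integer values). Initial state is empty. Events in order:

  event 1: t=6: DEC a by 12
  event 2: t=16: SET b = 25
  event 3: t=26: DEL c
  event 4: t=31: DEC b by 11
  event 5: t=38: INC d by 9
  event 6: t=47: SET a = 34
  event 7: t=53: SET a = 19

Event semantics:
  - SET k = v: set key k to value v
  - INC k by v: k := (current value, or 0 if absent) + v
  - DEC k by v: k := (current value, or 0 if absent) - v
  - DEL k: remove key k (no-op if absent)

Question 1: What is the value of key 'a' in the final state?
Track key 'a' through all 7 events:
  event 1 (t=6: DEC a by 12): a (absent) -> -12
  event 2 (t=16: SET b = 25): a unchanged
  event 3 (t=26: DEL c): a unchanged
  event 4 (t=31: DEC b by 11): a unchanged
  event 5 (t=38: INC d by 9): a unchanged
  event 6 (t=47: SET a = 34): a -12 -> 34
  event 7 (t=53: SET a = 19): a 34 -> 19
Final: a = 19

Answer: 19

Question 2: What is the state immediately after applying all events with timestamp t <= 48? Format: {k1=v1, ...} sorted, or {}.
Answer: {a=34, b=14, d=9}

Derivation:
Apply events with t <= 48 (6 events):
  after event 1 (t=6: DEC a by 12): {a=-12}
  after event 2 (t=16: SET b = 25): {a=-12, b=25}
  after event 3 (t=26: DEL c): {a=-12, b=25}
  after event 4 (t=31: DEC b by 11): {a=-12, b=14}
  after event 5 (t=38: INC d by 9): {a=-12, b=14, d=9}
  after event 6 (t=47: SET a = 34): {a=34, b=14, d=9}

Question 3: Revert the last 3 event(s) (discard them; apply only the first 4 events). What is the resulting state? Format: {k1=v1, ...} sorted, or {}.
Answer: {a=-12, b=14}

Derivation:
Keep first 4 events (discard last 3):
  after event 1 (t=6: DEC a by 12): {a=-12}
  after event 2 (t=16: SET b = 25): {a=-12, b=25}
  after event 3 (t=26: DEL c): {a=-12, b=25}
  after event 4 (t=31: DEC b by 11): {a=-12, b=14}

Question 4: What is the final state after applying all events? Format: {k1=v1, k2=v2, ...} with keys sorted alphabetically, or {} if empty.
Answer: {a=19, b=14, d=9}

Derivation:
  after event 1 (t=6: DEC a by 12): {a=-12}
  after event 2 (t=16: SET b = 25): {a=-12, b=25}
  after event 3 (t=26: DEL c): {a=-12, b=25}
  after event 4 (t=31: DEC b by 11): {a=-12, b=14}
  after event 5 (t=38: INC d by 9): {a=-12, b=14, d=9}
  after event 6 (t=47: SET a = 34): {a=34, b=14, d=9}
  after event 7 (t=53: SET a = 19): {a=19, b=14, d=9}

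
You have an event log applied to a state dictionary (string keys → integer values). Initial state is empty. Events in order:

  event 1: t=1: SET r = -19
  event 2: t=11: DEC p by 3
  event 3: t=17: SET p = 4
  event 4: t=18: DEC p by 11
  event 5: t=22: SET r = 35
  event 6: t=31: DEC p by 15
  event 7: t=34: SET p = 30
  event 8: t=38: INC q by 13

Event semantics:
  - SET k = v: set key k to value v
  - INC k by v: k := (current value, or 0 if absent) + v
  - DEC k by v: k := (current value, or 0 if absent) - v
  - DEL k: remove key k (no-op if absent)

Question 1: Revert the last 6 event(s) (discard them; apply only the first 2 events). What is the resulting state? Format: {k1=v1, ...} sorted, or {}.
Keep first 2 events (discard last 6):
  after event 1 (t=1: SET r = -19): {r=-19}
  after event 2 (t=11: DEC p by 3): {p=-3, r=-19}

Answer: {p=-3, r=-19}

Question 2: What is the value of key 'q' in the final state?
Track key 'q' through all 8 events:
  event 1 (t=1: SET r = -19): q unchanged
  event 2 (t=11: DEC p by 3): q unchanged
  event 3 (t=17: SET p = 4): q unchanged
  event 4 (t=18: DEC p by 11): q unchanged
  event 5 (t=22: SET r = 35): q unchanged
  event 6 (t=31: DEC p by 15): q unchanged
  event 7 (t=34: SET p = 30): q unchanged
  event 8 (t=38: INC q by 13): q (absent) -> 13
Final: q = 13

Answer: 13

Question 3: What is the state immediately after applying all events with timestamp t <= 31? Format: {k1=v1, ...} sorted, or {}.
Apply events with t <= 31 (6 events):
  after event 1 (t=1: SET r = -19): {r=-19}
  after event 2 (t=11: DEC p by 3): {p=-3, r=-19}
  after event 3 (t=17: SET p = 4): {p=4, r=-19}
  after event 4 (t=18: DEC p by 11): {p=-7, r=-19}
  after event 5 (t=22: SET r = 35): {p=-7, r=35}
  after event 6 (t=31: DEC p by 15): {p=-22, r=35}

Answer: {p=-22, r=35}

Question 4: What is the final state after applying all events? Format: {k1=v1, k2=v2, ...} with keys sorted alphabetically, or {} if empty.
  after event 1 (t=1: SET r = -19): {r=-19}
  after event 2 (t=11: DEC p by 3): {p=-3, r=-19}
  after event 3 (t=17: SET p = 4): {p=4, r=-19}
  after event 4 (t=18: DEC p by 11): {p=-7, r=-19}
  after event 5 (t=22: SET r = 35): {p=-7, r=35}
  after event 6 (t=31: DEC p by 15): {p=-22, r=35}
  after event 7 (t=34: SET p = 30): {p=30, r=35}
  after event 8 (t=38: INC q by 13): {p=30, q=13, r=35}

Answer: {p=30, q=13, r=35}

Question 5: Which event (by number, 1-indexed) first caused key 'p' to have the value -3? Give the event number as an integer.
Looking for first event where p becomes -3:
  event 2: p (absent) -> -3  <-- first match

Answer: 2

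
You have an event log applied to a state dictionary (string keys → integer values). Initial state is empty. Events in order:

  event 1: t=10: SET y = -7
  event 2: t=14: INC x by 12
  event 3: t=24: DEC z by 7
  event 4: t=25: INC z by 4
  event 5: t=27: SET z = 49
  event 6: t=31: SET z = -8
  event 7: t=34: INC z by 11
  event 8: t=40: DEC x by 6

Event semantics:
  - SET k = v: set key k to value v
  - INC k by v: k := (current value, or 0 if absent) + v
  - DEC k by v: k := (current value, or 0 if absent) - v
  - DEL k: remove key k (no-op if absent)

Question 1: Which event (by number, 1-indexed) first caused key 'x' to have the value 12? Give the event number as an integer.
Answer: 2

Derivation:
Looking for first event where x becomes 12:
  event 2: x (absent) -> 12  <-- first match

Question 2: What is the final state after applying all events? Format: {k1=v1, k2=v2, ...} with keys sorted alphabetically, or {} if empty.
  after event 1 (t=10: SET y = -7): {y=-7}
  after event 2 (t=14: INC x by 12): {x=12, y=-7}
  after event 3 (t=24: DEC z by 7): {x=12, y=-7, z=-7}
  after event 4 (t=25: INC z by 4): {x=12, y=-7, z=-3}
  after event 5 (t=27: SET z = 49): {x=12, y=-7, z=49}
  after event 6 (t=31: SET z = -8): {x=12, y=-7, z=-8}
  after event 7 (t=34: INC z by 11): {x=12, y=-7, z=3}
  after event 8 (t=40: DEC x by 6): {x=6, y=-7, z=3}

Answer: {x=6, y=-7, z=3}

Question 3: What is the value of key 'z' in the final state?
Answer: 3

Derivation:
Track key 'z' through all 8 events:
  event 1 (t=10: SET y = -7): z unchanged
  event 2 (t=14: INC x by 12): z unchanged
  event 3 (t=24: DEC z by 7): z (absent) -> -7
  event 4 (t=25: INC z by 4): z -7 -> -3
  event 5 (t=27: SET z = 49): z -3 -> 49
  event 6 (t=31: SET z = -8): z 49 -> -8
  event 7 (t=34: INC z by 11): z -8 -> 3
  event 8 (t=40: DEC x by 6): z unchanged
Final: z = 3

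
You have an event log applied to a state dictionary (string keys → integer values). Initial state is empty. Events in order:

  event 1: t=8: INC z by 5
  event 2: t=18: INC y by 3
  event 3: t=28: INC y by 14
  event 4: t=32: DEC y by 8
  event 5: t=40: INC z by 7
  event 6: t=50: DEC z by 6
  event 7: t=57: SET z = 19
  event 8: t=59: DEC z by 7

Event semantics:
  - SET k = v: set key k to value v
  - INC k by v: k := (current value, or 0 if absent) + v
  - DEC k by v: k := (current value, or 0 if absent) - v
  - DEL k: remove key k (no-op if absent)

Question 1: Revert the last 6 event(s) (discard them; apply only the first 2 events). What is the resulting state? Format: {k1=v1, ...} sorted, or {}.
Answer: {y=3, z=5}

Derivation:
Keep first 2 events (discard last 6):
  after event 1 (t=8: INC z by 5): {z=5}
  after event 2 (t=18: INC y by 3): {y=3, z=5}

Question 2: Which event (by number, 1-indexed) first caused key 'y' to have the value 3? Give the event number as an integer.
Looking for first event where y becomes 3:
  event 2: y (absent) -> 3  <-- first match

Answer: 2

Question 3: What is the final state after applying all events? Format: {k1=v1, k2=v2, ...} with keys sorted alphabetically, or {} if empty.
Answer: {y=9, z=12}

Derivation:
  after event 1 (t=8: INC z by 5): {z=5}
  after event 2 (t=18: INC y by 3): {y=3, z=5}
  after event 3 (t=28: INC y by 14): {y=17, z=5}
  after event 4 (t=32: DEC y by 8): {y=9, z=5}
  after event 5 (t=40: INC z by 7): {y=9, z=12}
  after event 6 (t=50: DEC z by 6): {y=9, z=6}
  after event 7 (t=57: SET z = 19): {y=9, z=19}
  after event 8 (t=59: DEC z by 7): {y=9, z=12}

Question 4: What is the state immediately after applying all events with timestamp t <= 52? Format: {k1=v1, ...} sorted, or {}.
Apply events with t <= 52 (6 events):
  after event 1 (t=8: INC z by 5): {z=5}
  after event 2 (t=18: INC y by 3): {y=3, z=5}
  after event 3 (t=28: INC y by 14): {y=17, z=5}
  after event 4 (t=32: DEC y by 8): {y=9, z=5}
  after event 5 (t=40: INC z by 7): {y=9, z=12}
  after event 6 (t=50: DEC z by 6): {y=9, z=6}

Answer: {y=9, z=6}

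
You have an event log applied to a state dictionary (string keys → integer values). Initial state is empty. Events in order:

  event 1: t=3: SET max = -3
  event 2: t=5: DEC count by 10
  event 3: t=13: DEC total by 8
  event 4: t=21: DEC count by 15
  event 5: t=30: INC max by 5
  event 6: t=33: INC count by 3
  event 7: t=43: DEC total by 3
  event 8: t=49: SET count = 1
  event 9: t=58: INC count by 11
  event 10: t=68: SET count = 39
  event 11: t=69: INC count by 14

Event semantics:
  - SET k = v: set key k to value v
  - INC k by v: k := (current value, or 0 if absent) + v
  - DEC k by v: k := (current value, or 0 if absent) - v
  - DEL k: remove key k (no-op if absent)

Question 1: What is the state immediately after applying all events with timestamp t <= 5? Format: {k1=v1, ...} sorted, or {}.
Apply events with t <= 5 (2 events):
  after event 1 (t=3: SET max = -3): {max=-3}
  after event 2 (t=5: DEC count by 10): {count=-10, max=-3}

Answer: {count=-10, max=-3}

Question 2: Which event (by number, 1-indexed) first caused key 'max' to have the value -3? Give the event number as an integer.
Looking for first event where max becomes -3:
  event 1: max (absent) -> -3  <-- first match

Answer: 1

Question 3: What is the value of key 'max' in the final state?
Answer: 2

Derivation:
Track key 'max' through all 11 events:
  event 1 (t=3: SET max = -3): max (absent) -> -3
  event 2 (t=5: DEC count by 10): max unchanged
  event 3 (t=13: DEC total by 8): max unchanged
  event 4 (t=21: DEC count by 15): max unchanged
  event 5 (t=30: INC max by 5): max -3 -> 2
  event 6 (t=33: INC count by 3): max unchanged
  event 7 (t=43: DEC total by 3): max unchanged
  event 8 (t=49: SET count = 1): max unchanged
  event 9 (t=58: INC count by 11): max unchanged
  event 10 (t=68: SET count = 39): max unchanged
  event 11 (t=69: INC count by 14): max unchanged
Final: max = 2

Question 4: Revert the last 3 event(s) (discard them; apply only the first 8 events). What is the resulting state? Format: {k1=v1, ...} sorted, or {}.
Answer: {count=1, max=2, total=-11}

Derivation:
Keep first 8 events (discard last 3):
  after event 1 (t=3: SET max = -3): {max=-3}
  after event 2 (t=5: DEC count by 10): {count=-10, max=-3}
  after event 3 (t=13: DEC total by 8): {count=-10, max=-3, total=-8}
  after event 4 (t=21: DEC count by 15): {count=-25, max=-3, total=-8}
  after event 5 (t=30: INC max by 5): {count=-25, max=2, total=-8}
  after event 6 (t=33: INC count by 3): {count=-22, max=2, total=-8}
  after event 7 (t=43: DEC total by 3): {count=-22, max=2, total=-11}
  after event 8 (t=49: SET count = 1): {count=1, max=2, total=-11}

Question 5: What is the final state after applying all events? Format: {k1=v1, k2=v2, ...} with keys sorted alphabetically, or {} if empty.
  after event 1 (t=3: SET max = -3): {max=-3}
  after event 2 (t=5: DEC count by 10): {count=-10, max=-3}
  after event 3 (t=13: DEC total by 8): {count=-10, max=-3, total=-8}
  after event 4 (t=21: DEC count by 15): {count=-25, max=-3, total=-8}
  after event 5 (t=30: INC max by 5): {count=-25, max=2, total=-8}
  after event 6 (t=33: INC count by 3): {count=-22, max=2, total=-8}
  after event 7 (t=43: DEC total by 3): {count=-22, max=2, total=-11}
  after event 8 (t=49: SET count = 1): {count=1, max=2, total=-11}
  after event 9 (t=58: INC count by 11): {count=12, max=2, total=-11}
  after event 10 (t=68: SET count = 39): {count=39, max=2, total=-11}
  after event 11 (t=69: INC count by 14): {count=53, max=2, total=-11}

Answer: {count=53, max=2, total=-11}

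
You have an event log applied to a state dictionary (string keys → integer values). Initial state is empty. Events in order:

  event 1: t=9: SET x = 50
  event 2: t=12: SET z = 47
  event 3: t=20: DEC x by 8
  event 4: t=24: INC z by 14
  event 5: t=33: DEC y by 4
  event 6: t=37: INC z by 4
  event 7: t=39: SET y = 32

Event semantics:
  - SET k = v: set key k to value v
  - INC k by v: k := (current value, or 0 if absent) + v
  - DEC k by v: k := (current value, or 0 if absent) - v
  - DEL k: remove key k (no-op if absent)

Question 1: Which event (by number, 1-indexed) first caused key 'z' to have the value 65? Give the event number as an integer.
Answer: 6

Derivation:
Looking for first event where z becomes 65:
  event 2: z = 47
  event 3: z = 47
  event 4: z = 61
  event 5: z = 61
  event 6: z 61 -> 65  <-- first match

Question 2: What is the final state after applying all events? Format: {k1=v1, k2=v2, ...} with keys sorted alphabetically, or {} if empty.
Answer: {x=42, y=32, z=65}

Derivation:
  after event 1 (t=9: SET x = 50): {x=50}
  after event 2 (t=12: SET z = 47): {x=50, z=47}
  after event 3 (t=20: DEC x by 8): {x=42, z=47}
  after event 4 (t=24: INC z by 14): {x=42, z=61}
  after event 5 (t=33: DEC y by 4): {x=42, y=-4, z=61}
  after event 6 (t=37: INC z by 4): {x=42, y=-4, z=65}
  after event 7 (t=39: SET y = 32): {x=42, y=32, z=65}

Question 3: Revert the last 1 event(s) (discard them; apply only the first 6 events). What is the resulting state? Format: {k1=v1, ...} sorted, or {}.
Answer: {x=42, y=-4, z=65}

Derivation:
Keep first 6 events (discard last 1):
  after event 1 (t=9: SET x = 50): {x=50}
  after event 2 (t=12: SET z = 47): {x=50, z=47}
  after event 3 (t=20: DEC x by 8): {x=42, z=47}
  after event 4 (t=24: INC z by 14): {x=42, z=61}
  after event 5 (t=33: DEC y by 4): {x=42, y=-4, z=61}
  after event 6 (t=37: INC z by 4): {x=42, y=-4, z=65}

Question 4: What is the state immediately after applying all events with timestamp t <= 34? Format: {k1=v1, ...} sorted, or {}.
Answer: {x=42, y=-4, z=61}

Derivation:
Apply events with t <= 34 (5 events):
  after event 1 (t=9: SET x = 50): {x=50}
  after event 2 (t=12: SET z = 47): {x=50, z=47}
  after event 3 (t=20: DEC x by 8): {x=42, z=47}
  after event 4 (t=24: INC z by 14): {x=42, z=61}
  after event 5 (t=33: DEC y by 4): {x=42, y=-4, z=61}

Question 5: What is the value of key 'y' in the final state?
Answer: 32

Derivation:
Track key 'y' through all 7 events:
  event 1 (t=9: SET x = 50): y unchanged
  event 2 (t=12: SET z = 47): y unchanged
  event 3 (t=20: DEC x by 8): y unchanged
  event 4 (t=24: INC z by 14): y unchanged
  event 5 (t=33: DEC y by 4): y (absent) -> -4
  event 6 (t=37: INC z by 4): y unchanged
  event 7 (t=39: SET y = 32): y -4 -> 32
Final: y = 32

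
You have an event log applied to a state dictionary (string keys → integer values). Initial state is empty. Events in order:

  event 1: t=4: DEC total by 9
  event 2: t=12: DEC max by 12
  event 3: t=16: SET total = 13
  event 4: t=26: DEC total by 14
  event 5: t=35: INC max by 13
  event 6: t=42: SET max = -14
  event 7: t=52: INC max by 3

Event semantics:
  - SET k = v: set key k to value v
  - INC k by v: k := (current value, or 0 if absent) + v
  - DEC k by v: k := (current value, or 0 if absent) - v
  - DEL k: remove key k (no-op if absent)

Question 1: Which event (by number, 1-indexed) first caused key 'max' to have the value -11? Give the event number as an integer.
Answer: 7

Derivation:
Looking for first event where max becomes -11:
  event 2: max = -12
  event 3: max = -12
  event 4: max = -12
  event 5: max = 1
  event 6: max = -14
  event 7: max -14 -> -11  <-- first match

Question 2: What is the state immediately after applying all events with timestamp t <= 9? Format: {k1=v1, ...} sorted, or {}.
Apply events with t <= 9 (1 events):
  after event 1 (t=4: DEC total by 9): {total=-9}

Answer: {total=-9}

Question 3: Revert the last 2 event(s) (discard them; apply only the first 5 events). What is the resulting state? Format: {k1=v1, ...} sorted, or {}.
Keep first 5 events (discard last 2):
  after event 1 (t=4: DEC total by 9): {total=-9}
  after event 2 (t=12: DEC max by 12): {max=-12, total=-9}
  after event 3 (t=16: SET total = 13): {max=-12, total=13}
  after event 4 (t=26: DEC total by 14): {max=-12, total=-1}
  after event 5 (t=35: INC max by 13): {max=1, total=-1}

Answer: {max=1, total=-1}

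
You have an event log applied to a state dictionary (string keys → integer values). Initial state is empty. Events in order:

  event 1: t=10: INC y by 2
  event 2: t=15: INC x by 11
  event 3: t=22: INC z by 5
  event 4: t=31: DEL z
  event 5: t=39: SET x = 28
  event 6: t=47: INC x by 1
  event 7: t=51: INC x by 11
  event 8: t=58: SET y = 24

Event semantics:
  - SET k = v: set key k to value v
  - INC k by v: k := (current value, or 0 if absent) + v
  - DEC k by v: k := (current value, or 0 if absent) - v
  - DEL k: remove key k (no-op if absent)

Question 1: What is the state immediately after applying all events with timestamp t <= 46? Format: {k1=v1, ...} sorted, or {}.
Apply events with t <= 46 (5 events):
  after event 1 (t=10: INC y by 2): {y=2}
  after event 2 (t=15: INC x by 11): {x=11, y=2}
  after event 3 (t=22: INC z by 5): {x=11, y=2, z=5}
  after event 4 (t=31: DEL z): {x=11, y=2}
  after event 5 (t=39: SET x = 28): {x=28, y=2}

Answer: {x=28, y=2}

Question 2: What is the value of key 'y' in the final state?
Answer: 24

Derivation:
Track key 'y' through all 8 events:
  event 1 (t=10: INC y by 2): y (absent) -> 2
  event 2 (t=15: INC x by 11): y unchanged
  event 3 (t=22: INC z by 5): y unchanged
  event 4 (t=31: DEL z): y unchanged
  event 5 (t=39: SET x = 28): y unchanged
  event 6 (t=47: INC x by 1): y unchanged
  event 7 (t=51: INC x by 11): y unchanged
  event 8 (t=58: SET y = 24): y 2 -> 24
Final: y = 24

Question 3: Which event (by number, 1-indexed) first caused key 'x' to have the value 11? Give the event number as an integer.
Answer: 2

Derivation:
Looking for first event where x becomes 11:
  event 2: x (absent) -> 11  <-- first match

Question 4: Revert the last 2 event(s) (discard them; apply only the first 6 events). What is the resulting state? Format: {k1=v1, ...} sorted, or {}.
Keep first 6 events (discard last 2):
  after event 1 (t=10: INC y by 2): {y=2}
  after event 2 (t=15: INC x by 11): {x=11, y=2}
  after event 3 (t=22: INC z by 5): {x=11, y=2, z=5}
  after event 4 (t=31: DEL z): {x=11, y=2}
  after event 5 (t=39: SET x = 28): {x=28, y=2}
  after event 6 (t=47: INC x by 1): {x=29, y=2}

Answer: {x=29, y=2}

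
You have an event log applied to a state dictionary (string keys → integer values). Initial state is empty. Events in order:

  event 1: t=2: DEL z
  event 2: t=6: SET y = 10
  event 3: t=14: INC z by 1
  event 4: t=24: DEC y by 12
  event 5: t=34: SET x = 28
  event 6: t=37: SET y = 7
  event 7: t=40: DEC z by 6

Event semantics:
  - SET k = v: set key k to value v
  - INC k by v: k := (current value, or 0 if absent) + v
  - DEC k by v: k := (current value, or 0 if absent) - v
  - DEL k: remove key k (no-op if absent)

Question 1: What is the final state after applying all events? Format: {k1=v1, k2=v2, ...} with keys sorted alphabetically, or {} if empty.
Answer: {x=28, y=7, z=-5}

Derivation:
  after event 1 (t=2: DEL z): {}
  after event 2 (t=6: SET y = 10): {y=10}
  after event 3 (t=14: INC z by 1): {y=10, z=1}
  after event 4 (t=24: DEC y by 12): {y=-2, z=1}
  after event 5 (t=34: SET x = 28): {x=28, y=-2, z=1}
  after event 6 (t=37: SET y = 7): {x=28, y=7, z=1}
  after event 7 (t=40: DEC z by 6): {x=28, y=7, z=-5}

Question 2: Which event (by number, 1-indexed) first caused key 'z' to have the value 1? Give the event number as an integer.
Answer: 3

Derivation:
Looking for first event where z becomes 1:
  event 3: z (absent) -> 1  <-- first match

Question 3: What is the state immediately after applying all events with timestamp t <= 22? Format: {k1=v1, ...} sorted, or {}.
Apply events with t <= 22 (3 events):
  after event 1 (t=2: DEL z): {}
  after event 2 (t=6: SET y = 10): {y=10}
  after event 3 (t=14: INC z by 1): {y=10, z=1}

Answer: {y=10, z=1}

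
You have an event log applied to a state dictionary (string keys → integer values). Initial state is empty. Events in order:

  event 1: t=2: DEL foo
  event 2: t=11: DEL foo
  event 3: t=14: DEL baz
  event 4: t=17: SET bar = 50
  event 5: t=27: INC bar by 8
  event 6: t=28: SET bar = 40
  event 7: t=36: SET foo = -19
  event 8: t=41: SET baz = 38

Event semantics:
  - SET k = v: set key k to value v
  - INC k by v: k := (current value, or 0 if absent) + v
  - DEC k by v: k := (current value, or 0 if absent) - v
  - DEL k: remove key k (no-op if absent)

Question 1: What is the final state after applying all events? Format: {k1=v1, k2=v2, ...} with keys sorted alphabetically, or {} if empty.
Answer: {bar=40, baz=38, foo=-19}

Derivation:
  after event 1 (t=2: DEL foo): {}
  after event 2 (t=11: DEL foo): {}
  after event 3 (t=14: DEL baz): {}
  after event 4 (t=17: SET bar = 50): {bar=50}
  after event 5 (t=27: INC bar by 8): {bar=58}
  after event 6 (t=28: SET bar = 40): {bar=40}
  after event 7 (t=36: SET foo = -19): {bar=40, foo=-19}
  after event 8 (t=41: SET baz = 38): {bar=40, baz=38, foo=-19}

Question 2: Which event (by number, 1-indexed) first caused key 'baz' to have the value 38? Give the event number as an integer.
Looking for first event where baz becomes 38:
  event 8: baz (absent) -> 38  <-- first match

Answer: 8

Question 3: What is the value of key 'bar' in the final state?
Answer: 40

Derivation:
Track key 'bar' through all 8 events:
  event 1 (t=2: DEL foo): bar unchanged
  event 2 (t=11: DEL foo): bar unchanged
  event 3 (t=14: DEL baz): bar unchanged
  event 4 (t=17: SET bar = 50): bar (absent) -> 50
  event 5 (t=27: INC bar by 8): bar 50 -> 58
  event 6 (t=28: SET bar = 40): bar 58 -> 40
  event 7 (t=36: SET foo = -19): bar unchanged
  event 8 (t=41: SET baz = 38): bar unchanged
Final: bar = 40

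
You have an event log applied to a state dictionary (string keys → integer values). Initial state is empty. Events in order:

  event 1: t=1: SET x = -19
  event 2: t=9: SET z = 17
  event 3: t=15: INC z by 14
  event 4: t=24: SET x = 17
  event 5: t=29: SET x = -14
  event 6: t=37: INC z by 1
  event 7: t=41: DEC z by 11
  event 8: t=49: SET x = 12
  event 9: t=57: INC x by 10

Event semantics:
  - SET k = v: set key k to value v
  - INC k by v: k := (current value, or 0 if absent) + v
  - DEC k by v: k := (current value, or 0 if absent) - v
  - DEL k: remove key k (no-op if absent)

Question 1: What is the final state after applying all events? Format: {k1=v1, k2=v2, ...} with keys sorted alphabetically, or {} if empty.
  after event 1 (t=1: SET x = -19): {x=-19}
  after event 2 (t=9: SET z = 17): {x=-19, z=17}
  after event 3 (t=15: INC z by 14): {x=-19, z=31}
  after event 4 (t=24: SET x = 17): {x=17, z=31}
  after event 5 (t=29: SET x = -14): {x=-14, z=31}
  after event 6 (t=37: INC z by 1): {x=-14, z=32}
  after event 7 (t=41: DEC z by 11): {x=-14, z=21}
  after event 8 (t=49: SET x = 12): {x=12, z=21}
  after event 9 (t=57: INC x by 10): {x=22, z=21}

Answer: {x=22, z=21}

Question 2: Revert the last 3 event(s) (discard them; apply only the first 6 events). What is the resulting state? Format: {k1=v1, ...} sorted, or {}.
Answer: {x=-14, z=32}

Derivation:
Keep first 6 events (discard last 3):
  after event 1 (t=1: SET x = -19): {x=-19}
  after event 2 (t=9: SET z = 17): {x=-19, z=17}
  after event 3 (t=15: INC z by 14): {x=-19, z=31}
  after event 4 (t=24: SET x = 17): {x=17, z=31}
  after event 5 (t=29: SET x = -14): {x=-14, z=31}
  after event 6 (t=37: INC z by 1): {x=-14, z=32}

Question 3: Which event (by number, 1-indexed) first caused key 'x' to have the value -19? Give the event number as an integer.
Answer: 1

Derivation:
Looking for first event where x becomes -19:
  event 1: x (absent) -> -19  <-- first match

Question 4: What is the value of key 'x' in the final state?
Answer: 22

Derivation:
Track key 'x' through all 9 events:
  event 1 (t=1: SET x = -19): x (absent) -> -19
  event 2 (t=9: SET z = 17): x unchanged
  event 3 (t=15: INC z by 14): x unchanged
  event 4 (t=24: SET x = 17): x -19 -> 17
  event 5 (t=29: SET x = -14): x 17 -> -14
  event 6 (t=37: INC z by 1): x unchanged
  event 7 (t=41: DEC z by 11): x unchanged
  event 8 (t=49: SET x = 12): x -14 -> 12
  event 9 (t=57: INC x by 10): x 12 -> 22
Final: x = 22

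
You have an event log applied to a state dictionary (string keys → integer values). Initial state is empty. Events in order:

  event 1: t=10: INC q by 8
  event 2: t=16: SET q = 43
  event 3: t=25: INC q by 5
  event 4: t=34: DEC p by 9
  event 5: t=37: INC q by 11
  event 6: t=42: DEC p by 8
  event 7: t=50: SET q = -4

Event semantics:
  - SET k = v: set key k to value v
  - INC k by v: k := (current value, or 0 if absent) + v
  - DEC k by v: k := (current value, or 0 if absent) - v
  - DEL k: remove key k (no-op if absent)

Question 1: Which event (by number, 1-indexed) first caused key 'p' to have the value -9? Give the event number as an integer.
Looking for first event where p becomes -9:
  event 4: p (absent) -> -9  <-- first match

Answer: 4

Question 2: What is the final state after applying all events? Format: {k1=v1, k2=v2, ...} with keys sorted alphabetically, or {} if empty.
Answer: {p=-17, q=-4}

Derivation:
  after event 1 (t=10: INC q by 8): {q=8}
  after event 2 (t=16: SET q = 43): {q=43}
  after event 3 (t=25: INC q by 5): {q=48}
  after event 4 (t=34: DEC p by 9): {p=-9, q=48}
  after event 5 (t=37: INC q by 11): {p=-9, q=59}
  after event 6 (t=42: DEC p by 8): {p=-17, q=59}
  after event 7 (t=50: SET q = -4): {p=-17, q=-4}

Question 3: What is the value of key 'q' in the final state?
Answer: -4

Derivation:
Track key 'q' through all 7 events:
  event 1 (t=10: INC q by 8): q (absent) -> 8
  event 2 (t=16: SET q = 43): q 8 -> 43
  event 3 (t=25: INC q by 5): q 43 -> 48
  event 4 (t=34: DEC p by 9): q unchanged
  event 5 (t=37: INC q by 11): q 48 -> 59
  event 6 (t=42: DEC p by 8): q unchanged
  event 7 (t=50: SET q = -4): q 59 -> -4
Final: q = -4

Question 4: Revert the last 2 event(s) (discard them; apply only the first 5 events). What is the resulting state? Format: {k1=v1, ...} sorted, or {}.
Answer: {p=-9, q=59}

Derivation:
Keep first 5 events (discard last 2):
  after event 1 (t=10: INC q by 8): {q=8}
  after event 2 (t=16: SET q = 43): {q=43}
  after event 3 (t=25: INC q by 5): {q=48}
  after event 4 (t=34: DEC p by 9): {p=-9, q=48}
  after event 5 (t=37: INC q by 11): {p=-9, q=59}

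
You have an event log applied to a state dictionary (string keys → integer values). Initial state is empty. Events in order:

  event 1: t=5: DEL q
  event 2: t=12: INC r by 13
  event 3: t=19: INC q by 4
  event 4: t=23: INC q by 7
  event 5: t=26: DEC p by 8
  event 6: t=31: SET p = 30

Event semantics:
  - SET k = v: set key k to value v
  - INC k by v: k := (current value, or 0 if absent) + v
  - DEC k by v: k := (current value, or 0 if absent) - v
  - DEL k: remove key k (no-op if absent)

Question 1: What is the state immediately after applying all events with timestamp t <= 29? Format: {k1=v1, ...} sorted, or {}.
Apply events with t <= 29 (5 events):
  after event 1 (t=5: DEL q): {}
  after event 2 (t=12: INC r by 13): {r=13}
  after event 3 (t=19: INC q by 4): {q=4, r=13}
  after event 4 (t=23: INC q by 7): {q=11, r=13}
  after event 5 (t=26: DEC p by 8): {p=-8, q=11, r=13}

Answer: {p=-8, q=11, r=13}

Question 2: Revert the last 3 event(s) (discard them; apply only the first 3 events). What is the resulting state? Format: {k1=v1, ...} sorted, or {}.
Keep first 3 events (discard last 3):
  after event 1 (t=5: DEL q): {}
  after event 2 (t=12: INC r by 13): {r=13}
  after event 3 (t=19: INC q by 4): {q=4, r=13}

Answer: {q=4, r=13}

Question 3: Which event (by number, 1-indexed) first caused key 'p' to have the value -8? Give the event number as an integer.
Answer: 5

Derivation:
Looking for first event where p becomes -8:
  event 5: p (absent) -> -8  <-- first match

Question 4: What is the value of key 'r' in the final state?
Track key 'r' through all 6 events:
  event 1 (t=5: DEL q): r unchanged
  event 2 (t=12: INC r by 13): r (absent) -> 13
  event 3 (t=19: INC q by 4): r unchanged
  event 4 (t=23: INC q by 7): r unchanged
  event 5 (t=26: DEC p by 8): r unchanged
  event 6 (t=31: SET p = 30): r unchanged
Final: r = 13

Answer: 13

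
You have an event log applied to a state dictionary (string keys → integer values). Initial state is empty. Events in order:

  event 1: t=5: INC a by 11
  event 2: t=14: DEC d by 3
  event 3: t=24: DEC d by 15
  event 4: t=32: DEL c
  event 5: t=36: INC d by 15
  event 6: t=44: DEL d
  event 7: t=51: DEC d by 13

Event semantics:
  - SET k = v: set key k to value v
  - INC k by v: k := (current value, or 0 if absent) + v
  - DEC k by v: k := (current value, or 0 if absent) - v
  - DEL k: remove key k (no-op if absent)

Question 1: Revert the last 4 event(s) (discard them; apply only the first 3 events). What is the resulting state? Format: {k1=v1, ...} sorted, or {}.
Keep first 3 events (discard last 4):
  after event 1 (t=5: INC a by 11): {a=11}
  after event 2 (t=14: DEC d by 3): {a=11, d=-3}
  after event 3 (t=24: DEC d by 15): {a=11, d=-18}

Answer: {a=11, d=-18}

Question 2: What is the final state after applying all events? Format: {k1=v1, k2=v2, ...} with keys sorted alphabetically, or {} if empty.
Answer: {a=11, d=-13}

Derivation:
  after event 1 (t=5: INC a by 11): {a=11}
  after event 2 (t=14: DEC d by 3): {a=11, d=-3}
  after event 3 (t=24: DEC d by 15): {a=11, d=-18}
  after event 4 (t=32: DEL c): {a=11, d=-18}
  after event 5 (t=36: INC d by 15): {a=11, d=-3}
  after event 6 (t=44: DEL d): {a=11}
  after event 7 (t=51: DEC d by 13): {a=11, d=-13}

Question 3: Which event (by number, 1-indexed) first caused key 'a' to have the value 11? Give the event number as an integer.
Looking for first event where a becomes 11:
  event 1: a (absent) -> 11  <-- first match

Answer: 1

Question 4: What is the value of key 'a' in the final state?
Track key 'a' through all 7 events:
  event 1 (t=5: INC a by 11): a (absent) -> 11
  event 2 (t=14: DEC d by 3): a unchanged
  event 3 (t=24: DEC d by 15): a unchanged
  event 4 (t=32: DEL c): a unchanged
  event 5 (t=36: INC d by 15): a unchanged
  event 6 (t=44: DEL d): a unchanged
  event 7 (t=51: DEC d by 13): a unchanged
Final: a = 11

Answer: 11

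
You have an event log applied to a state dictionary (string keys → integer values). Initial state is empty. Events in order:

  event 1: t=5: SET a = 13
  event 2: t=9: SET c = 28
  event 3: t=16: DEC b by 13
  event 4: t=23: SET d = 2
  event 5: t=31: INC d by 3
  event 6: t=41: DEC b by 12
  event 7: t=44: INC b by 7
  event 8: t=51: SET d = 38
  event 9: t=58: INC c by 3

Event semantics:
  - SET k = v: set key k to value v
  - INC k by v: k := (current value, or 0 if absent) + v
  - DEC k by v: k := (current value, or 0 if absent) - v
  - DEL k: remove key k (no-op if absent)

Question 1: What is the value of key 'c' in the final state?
Answer: 31

Derivation:
Track key 'c' through all 9 events:
  event 1 (t=5: SET a = 13): c unchanged
  event 2 (t=9: SET c = 28): c (absent) -> 28
  event 3 (t=16: DEC b by 13): c unchanged
  event 4 (t=23: SET d = 2): c unchanged
  event 5 (t=31: INC d by 3): c unchanged
  event 6 (t=41: DEC b by 12): c unchanged
  event 7 (t=44: INC b by 7): c unchanged
  event 8 (t=51: SET d = 38): c unchanged
  event 9 (t=58: INC c by 3): c 28 -> 31
Final: c = 31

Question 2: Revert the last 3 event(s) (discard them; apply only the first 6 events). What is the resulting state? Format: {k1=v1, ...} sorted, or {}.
Answer: {a=13, b=-25, c=28, d=5}

Derivation:
Keep first 6 events (discard last 3):
  after event 1 (t=5: SET a = 13): {a=13}
  after event 2 (t=9: SET c = 28): {a=13, c=28}
  after event 3 (t=16: DEC b by 13): {a=13, b=-13, c=28}
  after event 4 (t=23: SET d = 2): {a=13, b=-13, c=28, d=2}
  after event 5 (t=31: INC d by 3): {a=13, b=-13, c=28, d=5}
  after event 6 (t=41: DEC b by 12): {a=13, b=-25, c=28, d=5}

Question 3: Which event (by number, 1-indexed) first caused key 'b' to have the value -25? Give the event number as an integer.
Answer: 6

Derivation:
Looking for first event where b becomes -25:
  event 3: b = -13
  event 4: b = -13
  event 5: b = -13
  event 6: b -13 -> -25  <-- first match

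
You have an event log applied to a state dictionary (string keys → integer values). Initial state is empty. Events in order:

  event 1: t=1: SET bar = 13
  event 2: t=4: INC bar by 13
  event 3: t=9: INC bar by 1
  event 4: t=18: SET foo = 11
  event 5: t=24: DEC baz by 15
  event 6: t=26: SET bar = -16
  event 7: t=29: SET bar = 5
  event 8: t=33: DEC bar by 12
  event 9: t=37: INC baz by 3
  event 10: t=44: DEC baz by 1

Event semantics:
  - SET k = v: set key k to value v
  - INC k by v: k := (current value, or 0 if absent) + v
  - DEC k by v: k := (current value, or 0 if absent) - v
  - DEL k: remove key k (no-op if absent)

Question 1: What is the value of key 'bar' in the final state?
Track key 'bar' through all 10 events:
  event 1 (t=1: SET bar = 13): bar (absent) -> 13
  event 2 (t=4: INC bar by 13): bar 13 -> 26
  event 3 (t=9: INC bar by 1): bar 26 -> 27
  event 4 (t=18: SET foo = 11): bar unchanged
  event 5 (t=24: DEC baz by 15): bar unchanged
  event 6 (t=26: SET bar = -16): bar 27 -> -16
  event 7 (t=29: SET bar = 5): bar -16 -> 5
  event 8 (t=33: DEC bar by 12): bar 5 -> -7
  event 9 (t=37: INC baz by 3): bar unchanged
  event 10 (t=44: DEC baz by 1): bar unchanged
Final: bar = -7

Answer: -7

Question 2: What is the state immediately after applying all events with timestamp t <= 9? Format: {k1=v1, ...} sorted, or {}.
Apply events with t <= 9 (3 events):
  after event 1 (t=1: SET bar = 13): {bar=13}
  after event 2 (t=4: INC bar by 13): {bar=26}
  after event 3 (t=9: INC bar by 1): {bar=27}

Answer: {bar=27}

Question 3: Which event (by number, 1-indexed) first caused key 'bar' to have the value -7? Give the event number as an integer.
Answer: 8

Derivation:
Looking for first event where bar becomes -7:
  event 1: bar = 13
  event 2: bar = 26
  event 3: bar = 27
  event 4: bar = 27
  event 5: bar = 27
  event 6: bar = -16
  event 7: bar = 5
  event 8: bar 5 -> -7  <-- first match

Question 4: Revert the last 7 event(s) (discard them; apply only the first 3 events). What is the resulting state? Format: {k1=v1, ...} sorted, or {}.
Keep first 3 events (discard last 7):
  after event 1 (t=1: SET bar = 13): {bar=13}
  after event 2 (t=4: INC bar by 13): {bar=26}
  after event 3 (t=9: INC bar by 1): {bar=27}

Answer: {bar=27}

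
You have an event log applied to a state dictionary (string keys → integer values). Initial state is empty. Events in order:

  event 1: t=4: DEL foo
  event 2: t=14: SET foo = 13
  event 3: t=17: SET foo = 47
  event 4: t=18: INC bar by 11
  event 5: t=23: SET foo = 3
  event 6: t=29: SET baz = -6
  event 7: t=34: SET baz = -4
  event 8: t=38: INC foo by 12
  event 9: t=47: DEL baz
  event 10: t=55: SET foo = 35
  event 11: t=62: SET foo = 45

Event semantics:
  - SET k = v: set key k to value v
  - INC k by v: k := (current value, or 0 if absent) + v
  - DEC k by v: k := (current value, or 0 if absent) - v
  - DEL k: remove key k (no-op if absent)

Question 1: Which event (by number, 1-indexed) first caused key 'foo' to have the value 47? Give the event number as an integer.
Looking for first event where foo becomes 47:
  event 2: foo = 13
  event 3: foo 13 -> 47  <-- first match

Answer: 3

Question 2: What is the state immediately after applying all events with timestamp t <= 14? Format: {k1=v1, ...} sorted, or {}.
Answer: {foo=13}

Derivation:
Apply events with t <= 14 (2 events):
  after event 1 (t=4: DEL foo): {}
  after event 2 (t=14: SET foo = 13): {foo=13}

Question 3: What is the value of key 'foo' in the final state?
Track key 'foo' through all 11 events:
  event 1 (t=4: DEL foo): foo (absent) -> (absent)
  event 2 (t=14: SET foo = 13): foo (absent) -> 13
  event 3 (t=17: SET foo = 47): foo 13 -> 47
  event 4 (t=18: INC bar by 11): foo unchanged
  event 5 (t=23: SET foo = 3): foo 47 -> 3
  event 6 (t=29: SET baz = -6): foo unchanged
  event 7 (t=34: SET baz = -4): foo unchanged
  event 8 (t=38: INC foo by 12): foo 3 -> 15
  event 9 (t=47: DEL baz): foo unchanged
  event 10 (t=55: SET foo = 35): foo 15 -> 35
  event 11 (t=62: SET foo = 45): foo 35 -> 45
Final: foo = 45

Answer: 45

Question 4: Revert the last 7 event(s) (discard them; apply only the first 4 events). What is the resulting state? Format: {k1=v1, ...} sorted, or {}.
Keep first 4 events (discard last 7):
  after event 1 (t=4: DEL foo): {}
  after event 2 (t=14: SET foo = 13): {foo=13}
  after event 3 (t=17: SET foo = 47): {foo=47}
  after event 4 (t=18: INC bar by 11): {bar=11, foo=47}

Answer: {bar=11, foo=47}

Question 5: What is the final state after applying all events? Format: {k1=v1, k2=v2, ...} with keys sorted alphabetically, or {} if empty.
  after event 1 (t=4: DEL foo): {}
  after event 2 (t=14: SET foo = 13): {foo=13}
  after event 3 (t=17: SET foo = 47): {foo=47}
  after event 4 (t=18: INC bar by 11): {bar=11, foo=47}
  after event 5 (t=23: SET foo = 3): {bar=11, foo=3}
  after event 6 (t=29: SET baz = -6): {bar=11, baz=-6, foo=3}
  after event 7 (t=34: SET baz = -4): {bar=11, baz=-4, foo=3}
  after event 8 (t=38: INC foo by 12): {bar=11, baz=-4, foo=15}
  after event 9 (t=47: DEL baz): {bar=11, foo=15}
  after event 10 (t=55: SET foo = 35): {bar=11, foo=35}
  after event 11 (t=62: SET foo = 45): {bar=11, foo=45}

Answer: {bar=11, foo=45}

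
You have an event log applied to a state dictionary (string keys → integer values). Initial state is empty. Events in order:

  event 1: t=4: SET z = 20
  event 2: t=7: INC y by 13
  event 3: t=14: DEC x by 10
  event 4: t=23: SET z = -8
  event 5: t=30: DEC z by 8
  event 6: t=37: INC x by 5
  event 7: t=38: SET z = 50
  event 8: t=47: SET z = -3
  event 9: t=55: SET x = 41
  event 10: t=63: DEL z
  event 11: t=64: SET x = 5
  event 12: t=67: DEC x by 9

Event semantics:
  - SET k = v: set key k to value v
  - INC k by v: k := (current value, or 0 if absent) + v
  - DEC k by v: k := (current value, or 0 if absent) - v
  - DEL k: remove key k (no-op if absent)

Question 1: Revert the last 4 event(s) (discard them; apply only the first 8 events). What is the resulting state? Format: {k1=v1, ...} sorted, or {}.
Keep first 8 events (discard last 4):
  after event 1 (t=4: SET z = 20): {z=20}
  after event 2 (t=7: INC y by 13): {y=13, z=20}
  after event 3 (t=14: DEC x by 10): {x=-10, y=13, z=20}
  after event 4 (t=23: SET z = -8): {x=-10, y=13, z=-8}
  after event 5 (t=30: DEC z by 8): {x=-10, y=13, z=-16}
  after event 6 (t=37: INC x by 5): {x=-5, y=13, z=-16}
  after event 7 (t=38: SET z = 50): {x=-5, y=13, z=50}
  after event 8 (t=47: SET z = -3): {x=-5, y=13, z=-3}

Answer: {x=-5, y=13, z=-3}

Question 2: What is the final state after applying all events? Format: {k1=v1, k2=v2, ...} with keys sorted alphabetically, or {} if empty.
  after event 1 (t=4: SET z = 20): {z=20}
  after event 2 (t=7: INC y by 13): {y=13, z=20}
  after event 3 (t=14: DEC x by 10): {x=-10, y=13, z=20}
  after event 4 (t=23: SET z = -8): {x=-10, y=13, z=-8}
  after event 5 (t=30: DEC z by 8): {x=-10, y=13, z=-16}
  after event 6 (t=37: INC x by 5): {x=-5, y=13, z=-16}
  after event 7 (t=38: SET z = 50): {x=-5, y=13, z=50}
  after event 8 (t=47: SET z = -3): {x=-5, y=13, z=-3}
  after event 9 (t=55: SET x = 41): {x=41, y=13, z=-3}
  after event 10 (t=63: DEL z): {x=41, y=13}
  after event 11 (t=64: SET x = 5): {x=5, y=13}
  after event 12 (t=67: DEC x by 9): {x=-4, y=13}

Answer: {x=-4, y=13}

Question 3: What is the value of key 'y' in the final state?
Answer: 13

Derivation:
Track key 'y' through all 12 events:
  event 1 (t=4: SET z = 20): y unchanged
  event 2 (t=7: INC y by 13): y (absent) -> 13
  event 3 (t=14: DEC x by 10): y unchanged
  event 4 (t=23: SET z = -8): y unchanged
  event 5 (t=30: DEC z by 8): y unchanged
  event 6 (t=37: INC x by 5): y unchanged
  event 7 (t=38: SET z = 50): y unchanged
  event 8 (t=47: SET z = -3): y unchanged
  event 9 (t=55: SET x = 41): y unchanged
  event 10 (t=63: DEL z): y unchanged
  event 11 (t=64: SET x = 5): y unchanged
  event 12 (t=67: DEC x by 9): y unchanged
Final: y = 13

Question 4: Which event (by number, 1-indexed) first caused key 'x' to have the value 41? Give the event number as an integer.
Looking for first event where x becomes 41:
  event 3: x = -10
  event 4: x = -10
  event 5: x = -10
  event 6: x = -5
  event 7: x = -5
  event 8: x = -5
  event 9: x -5 -> 41  <-- first match

Answer: 9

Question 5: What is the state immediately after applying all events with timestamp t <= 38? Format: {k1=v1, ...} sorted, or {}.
Answer: {x=-5, y=13, z=50}

Derivation:
Apply events with t <= 38 (7 events):
  after event 1 (t=4: SET z = 20): {z=20}
  after event 2 (t=7: INC y by 13): {y=13, z=20}
  after event 3 (t=14: DEC x by 10): {x=-10, y=13, z=20}
  after event 4 (t=23: SET z = -8): {x=-10, y=13, z=-8}
  after event 5 (t=30: DEC z by 8): {x=-10, y=13, z=-16}
  after event 6 (t=37: INC x by 5): {x=-5, y=13, z=-16}
  after event 7 (t=38: SET z = 50): {x=-5, y=13, z=50}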